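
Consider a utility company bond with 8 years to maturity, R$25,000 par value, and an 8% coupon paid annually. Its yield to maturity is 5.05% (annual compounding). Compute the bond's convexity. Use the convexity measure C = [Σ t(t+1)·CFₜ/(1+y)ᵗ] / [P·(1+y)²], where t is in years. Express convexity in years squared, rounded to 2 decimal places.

47.74

With y = 0.0505:
  t   CF        PV=CF/(1+0.0505)^t    t·PV        t(t+1)·PV
  1     2,000.00     1,903.8553     1,903.8553       3,807.7106
  2     2,000.00     1,812.3325     3,624.6650      10,873.9951
  3     2,000.00     1,725.2094     5,175.6283      20,702.5133
  4     2,000.00     1,642.2746     6,569.0983      32,845.4914
  5     2,000.00     1,563.3266     7,816.6329      46,899.7974
  6     2,000.00     1,488.1738     8,929.0428      62,503.2997
  7     2,000.00     1,416.6338     9,916.4366      79,331.4926
  8    27,000.00    18,205.1940   145,641.5517   1,310,773.9649
  Σ                 29,757.0000   189,576.9109   1,567,738.2650
P = 29,757.0000.
Convexity = Σ t(t+1)·PV / [P·(1+y)²] = 1,567,738.2650 / (29,757.0000 × 1.103550) = 47.74109.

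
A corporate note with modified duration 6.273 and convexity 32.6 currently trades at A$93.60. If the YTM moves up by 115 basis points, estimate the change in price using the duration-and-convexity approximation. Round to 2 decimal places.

-A$6.55

Duration effect: -D_mod·Δy = -6.273 × (+0.0115) = -0.0721395
Convexity effect: ½·C·(Δy)² = 0.5 × 32.6 × (0.0115)² = +0.002155675
ΔP/P ≈ -0.0721395 + 0.002155675 = -0.069983825
ΔP ≈ 93.60 × (-0.069983825) = -6.55048602.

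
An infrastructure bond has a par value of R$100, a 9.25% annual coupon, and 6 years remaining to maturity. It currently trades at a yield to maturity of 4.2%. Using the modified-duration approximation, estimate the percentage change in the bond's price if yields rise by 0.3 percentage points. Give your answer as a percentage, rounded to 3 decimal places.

Periodic yield y = 0.042. Modified duration first:
  t   CF        PV=CF/(1+0.042)^t    t·PV
  1         9.25         8.8772         8.8772
  2         9.25         8.5193        17.0387
  3         9.25         8.1760        24.5279
  4         9.25         7.8464        31.3856
  5         9.25         7.5301        37.6507
  6       109.25        85.3523       512.1137
  Σ                    126.3013       631.5937
P = 126.3013; D_Mac = 5.00069 yrs; D_mod = 5.00069/(1+0.042) = 4.79913 yrs.
ΔP/P ≈ -D_mod · Δy = -4.79913 × (+0.003) = -0.014397 = -1.4397%.

-1.440%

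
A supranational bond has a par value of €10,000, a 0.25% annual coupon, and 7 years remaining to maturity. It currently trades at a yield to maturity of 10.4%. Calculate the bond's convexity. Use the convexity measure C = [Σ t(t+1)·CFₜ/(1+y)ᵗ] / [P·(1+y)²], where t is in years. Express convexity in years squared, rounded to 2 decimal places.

With y = 0.104:
  t   CF        PV=CF/(1+0.104)^t    t·PV        t(t+1)·PV
  1        25.00        22.6449        22.6449          45.2899
  2        25.00        20.5117        41.0234         123.0703
  3        25.00        18.5794        55.7383         222.9534
  4        25.00        16.8292        67.3168         336.5842
  5        25.00        15.2438        76.2192         457.3155
  6        25.00        13.8078        82.8470         579.9290
  7    10,025.00     5,015.3456    35,107.4194     280,859.3553
  Σ                  5,122.9626    35,453.2092     282,624.4974
P = 5,122.9626.
Convexity = Σ t(t+1)·PV / [P·(1+y)²] = 282,624.4974 / (5,122.9626 × 1.218816) = 45.26374.

45.26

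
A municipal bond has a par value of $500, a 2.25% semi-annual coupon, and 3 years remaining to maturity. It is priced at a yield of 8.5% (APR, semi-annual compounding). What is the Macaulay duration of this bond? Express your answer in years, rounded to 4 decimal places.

Periodic yield y = 0.0425. Discount each cash flow and weight by its period:
  t   CF        PV=CF/(1+0.0425)^t    t·PV
  1        5.625         5.3957         5.3957
  2        5.625         5.1757        10.3514
  3        5.625         4.9647        14.8941
  4        5.625         4.7623        19.0493
  5        5.625         4.5682        22.8408
  6      505.625       393.8875     2,363.3248
  Σ                    418.7541     2,435.8561
Price P = Σ PV = 418.7541.
Macaulay duration = Σ(t·PV) / P = 2,435.8561 / 418.7541 = 5.81691 half-year periods.
In years: 5.81691 / 2 = 2.90846 years.

2.9085 years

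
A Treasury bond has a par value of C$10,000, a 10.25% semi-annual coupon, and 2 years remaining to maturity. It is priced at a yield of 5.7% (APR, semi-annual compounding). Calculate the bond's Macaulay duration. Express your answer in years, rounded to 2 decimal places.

1.86 years

Periodic yield y = 0.0285. Discount each cash flow and weight by its period:
  t   CF        PV=CF/(1+0.0285)^t    t·PV
  1       512.50       498.2985       498.2985
  2       512.50       484.4905       968.9810
  3       512.50       471.0652     1,413.1955
  4    10,512.50     9,394.8278    37,579.3112
  Σ                 10,848.6820    40,459.7862
Price P = Σ PV = 10,848.6820.
Macaulay duration = Σ(t·PV) / P = 40,459.7862 / 10,848.6820 = 3.72947 half-year periods.
In years: 3.72947 / 2 = 1.86473 years.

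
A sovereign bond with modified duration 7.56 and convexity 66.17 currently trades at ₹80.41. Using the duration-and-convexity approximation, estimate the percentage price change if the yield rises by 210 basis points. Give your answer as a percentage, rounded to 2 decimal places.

-14.42%

Duration effect: -D_mod·Δy = -7.56 × (+0.021) = -0.158760
Convexity effect: ½·C·(Δy)² = 0.5 × 66.17 × (0.021)² = +0.014590485
ΔP/P ≈ -0.158760 + 0.014590485 = -0.144169515
= -14.4169515%.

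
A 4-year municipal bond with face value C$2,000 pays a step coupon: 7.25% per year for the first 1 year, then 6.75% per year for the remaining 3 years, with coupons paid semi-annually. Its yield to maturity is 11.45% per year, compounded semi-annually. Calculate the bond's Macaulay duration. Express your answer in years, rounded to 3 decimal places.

Periodic yield y = 0.05725. Discount each cash flow and weight by its period:
  t   CF        PV=CF/(1+0.05725)^t    t·PV
  1        72.50        68.5741        68.5741
  2        72.50        64.8608       129.7217
  3        67.50        57.1177       171.3531
  4        67.50        54.0248       216.0991
  5        67.50        51.0993       255.4967
  6        67.50        48.3323       289.9939
  7        67.50        45.7151       320.0059
  8     2,067.50     1,324.4146    10,595.3170
  Σ                  1,714.1389    12,046.5615
Price P = Σ PV = 1,714.1389.
Macaulay duration = Σ(t·PV) / P = 12,046.5615 / 1,714.1389 = 7.02776 half-year periods.
In years: 7.02776 / 2 = 3.51388 years.

3.514 years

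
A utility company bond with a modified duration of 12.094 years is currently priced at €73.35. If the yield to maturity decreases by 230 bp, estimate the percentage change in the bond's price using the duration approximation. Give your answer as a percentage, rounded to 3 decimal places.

Duration approximation: ΔP/P ≈ -D_mod · Δy = -12.094 × (-0.023) = +0.278162.
As a percentage: +27.8162%.

+27.816%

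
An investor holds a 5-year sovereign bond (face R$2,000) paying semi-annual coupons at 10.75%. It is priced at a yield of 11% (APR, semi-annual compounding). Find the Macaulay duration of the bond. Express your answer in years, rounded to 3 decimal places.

3.990 years

Periodic yield y = 0.055. Discount each cash flow and weight by its period:
  t   CF        PV=CF/(1+0.055)^t    t·PV
  1       107.50       101.8957       101.8957
  2       107.50        96.5836       193.1673
  3       107.50        91.5485       274.6454
  4       107.50        86.7758       347.1032
  5       107.50        82.2519       411.2597
  6       107.50        77.9639       467.7836
  7       107.50        73.8995       517.2962
  8       107.50        70.0469       560.3750
  9       107.50        66.3951       597.5563
  10    2,107.50     1,233.7949    12,337.9495
  Σ                  1,981.1559    15,809.0319
Price P = Σ PV = 1,981.1559.
Macaulay duration = Σ(t·PV) / P = 15,809.0319 / 1,981.1559 = 7.97970 half-year periods.
In years: 7.97970 / 2 = 3.98985 years.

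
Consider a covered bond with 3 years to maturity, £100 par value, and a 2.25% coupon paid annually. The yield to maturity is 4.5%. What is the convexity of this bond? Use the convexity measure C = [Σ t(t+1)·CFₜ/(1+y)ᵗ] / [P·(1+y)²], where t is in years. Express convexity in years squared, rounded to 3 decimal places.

10.658

With y = 0.045:
  t   CF        PV=CF/(1+0.045)^t    t·PV        t(t+1)·PV
  1         2.25         2.1531         2.1531           4.3062
  2         2.25         2.0604         4.1208          12.3624
  3       102.25        89.6013       268.8040       1,075.2159
  Σ                     93.8148       275.0779       1,091.8845
P = 93.8148.
Convexity = Σ t(t+1)·PV / [P·(1+y)²] = 1,091.8845 / (93.8148 × 1.092025) = 10.65792.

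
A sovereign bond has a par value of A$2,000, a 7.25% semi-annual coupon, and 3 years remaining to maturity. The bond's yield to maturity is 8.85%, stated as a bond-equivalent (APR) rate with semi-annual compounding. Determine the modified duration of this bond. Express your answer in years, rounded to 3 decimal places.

2.627 years

Periodic yield y = 0.04425. First find Macaulay duration:
  t   CF        PV=CF/(1+0.04425)^t    t·PV
  1        72.50        69.4278        69.4278
  2        72.50        66.4858       132.9716
  3        72.50        63.6685       191.0055
  4        72.50        60.9705       243.8822
  5        72.50        58.3869       291.9346
  6     2,072.50     1,598.3344     9,590.0062
  Σ                  1,917.2740    10,519.2279
P = 1,917.2740; Macaulay duration = 10,519.2279 / 1,917.2740 = 5.48655 half-year periods = 2.74328 years.
Modified duration = D_Mac / (1 + y) = 2.74328 / 1.04425 = 2.62703 years.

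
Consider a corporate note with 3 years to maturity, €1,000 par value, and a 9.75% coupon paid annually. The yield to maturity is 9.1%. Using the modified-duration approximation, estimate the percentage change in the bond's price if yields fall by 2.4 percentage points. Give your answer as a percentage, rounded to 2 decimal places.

Periodic yield y = 0.091. Modified duration first:
  t   CF        PV=CF/(1+0.091)^t    t·PV
  1        97.50        89.3676        89.3676
  2        97.50        81.9134       163.8269
  3     1,097.50       845.1432     2,535.4295
  Σ                  1,016.4241     2,788.6239
P = 1,016.4241; D_Mac = 2.74356 yrs; D_mod = 2.74356/(1+0.091) = 2.51472 yrs.
ΔP/P ≈ -D_mod · Δy = -2.51472 × (-0.024) = +0.060353 = +6.0353%.

+6.04%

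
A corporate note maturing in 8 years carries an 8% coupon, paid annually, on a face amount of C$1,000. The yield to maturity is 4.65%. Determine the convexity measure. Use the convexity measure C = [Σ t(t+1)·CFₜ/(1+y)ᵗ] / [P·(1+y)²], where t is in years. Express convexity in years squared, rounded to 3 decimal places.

48.326

With y = 0.0465:
  t   CF        PV=CF/(1+0.0465)^t    t·PV        t(t+1)·PV
  1        80.00        76.4453        76.4453         152.8906
  2        80.00        73.0485       146.0971         438.2912
  3        80.00        69.8027       209.4081         837.6325
  4        80.00        66.7011       266.8044       1,334.0222
  5        80.00        63.7373       318.6866       1,912.1197
  6        80.00        60.9052       365.4314       2,558.0197
  7        80.00        58.1990       407.3928       3,259.1428
  8     1,080.00       750.7752     6,006.2013      54,055.8114
  Σ                  1,219.6143     7,796.4670      64,547.9301
P = 1,219.6143.
Convexity = Σ t(t+1)·PV / [P·(1+y)²] = 64,547.9301 / (1,219.6143 × 1.095162) = 48.32605.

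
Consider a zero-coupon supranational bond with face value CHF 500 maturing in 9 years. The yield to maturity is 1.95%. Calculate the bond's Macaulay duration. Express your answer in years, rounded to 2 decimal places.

A zero-coupon bond has a single cash flow at maturity, so its Macaulay duration equals its maturity: 9 years.

9.00 years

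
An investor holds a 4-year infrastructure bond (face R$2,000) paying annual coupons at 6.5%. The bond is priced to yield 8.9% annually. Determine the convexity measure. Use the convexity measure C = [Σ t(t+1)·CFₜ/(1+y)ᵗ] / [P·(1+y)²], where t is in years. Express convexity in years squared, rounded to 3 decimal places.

With y = 0.089:
  t   CF        PV=CF/(1+0.089)^t    t·PV        t(t+1)·PV
  1       130.00       119.3756       119.3756         238.7511
  2       130.00       109.6194       219.2389         657.7167
  3       130.00       100.6606       301.9819       1,207.9278
  4     2,130.00     1,514.4958     6,057.9834      30,289.9168
  Σ                  1,844.1515     6,698.5798      32,394.3123
P = 1,844.1515.
Convexity = Σ t(t+1)·PV / [P·(1+y)²] = 32,394.3123 / (1,844.1515 × 1.185921) = 14.81209.

14.812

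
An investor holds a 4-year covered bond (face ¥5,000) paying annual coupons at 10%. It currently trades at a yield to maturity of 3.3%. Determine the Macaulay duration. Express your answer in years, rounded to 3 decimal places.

3.544 years

Periodic yield y = 0.033. Discount each cash flow and weight by its year:
  t   CF        PV=CF/(1+0.033)^t    t·PV
  1       500.00       484.0271       484.0271
  2       500.00       468.5645       937.1290
  3       500.00       453.5958     1,360.7874
  4     5,500.00     4,830.1587    19,320.6349
  Σ                  6,236.3461    22,102.5785
Price P = Σ PV = 6,236.3461.
Macaulay duration = Σ(t·PV) / P = 22,102.5785 / 6,236.3461 = 3.54416 years.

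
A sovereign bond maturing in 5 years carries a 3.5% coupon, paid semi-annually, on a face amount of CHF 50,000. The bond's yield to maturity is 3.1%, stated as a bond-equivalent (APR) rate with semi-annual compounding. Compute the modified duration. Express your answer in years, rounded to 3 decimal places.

Periodic yield y = 0.0155. First find Macaulay duration:
  t   CF        PV=CF/(1+0.0155)^t    t·PV
  1       875.00       861.6445       861.6445
  2       875.00       848.4929     1,696.9857
  3       875.00       835.5420     2,506.6259
  4       875.00       822.7887     3,291.1550
  5       875.00       810.2302     4,051.1509
  6       875.00       797.8633     4,787.1798
  7       875.00       785.6852     5,499.7962
  8       875.00       773.6929     6,189.5435
  9       875.00       761.8837     6,856.9536
  10   50,875.00    43,621.9570   436,219.5695
  Σ                 50,919.7804   471,960.6046
P = 50,919.7804; Macaulay duration = 471,960.6046 / 50,919.7804 = 9.26871 half-year periods = 4.63435 years.
Modified duration = D_Mac / (1 + y) = 4.63435 / 1.0155 = 4.56362 years.

4.564 years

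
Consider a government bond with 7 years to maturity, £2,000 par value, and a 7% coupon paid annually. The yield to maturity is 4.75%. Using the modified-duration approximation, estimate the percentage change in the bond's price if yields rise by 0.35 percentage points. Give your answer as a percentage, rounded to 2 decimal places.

Periodic yield y = 0.0475. Modified duration first:
  t   CF        PV=CF/(1+0.0475)^t    t·PV
  1       140.00       133.6516       133.6516
  2       140.00       127.5910       255.1820
  3       140.00       121.8052       365.4157
  4       140.00       116.2818       465.1274
  5       140.00       111.0089       555.0446
  6       140.00       105.9751       635.8506
  7     2,140.00     1,546.4488    10,825.1417
  Σ                  2,262.7625    13,235.4135
P = 2,262.7625; D_Mac = 5.84923 yrs; D_mod = 5.84923/(1+0.0475) = 5.58399 yrs.
ΔP/P ≈ -D_mod · Δy = -5.58399 × (+0.0035) = -0.019544 = -1.9544%.

-1.95%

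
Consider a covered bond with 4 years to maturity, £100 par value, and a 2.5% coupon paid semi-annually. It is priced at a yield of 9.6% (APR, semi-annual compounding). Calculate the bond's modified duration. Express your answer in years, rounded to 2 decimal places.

3.63 years

Periodic yield y = 0.048. First find Macaulay duration:
  t   CF        PV=CF/(1+0.048)^t    t·PV
  1         1.25         1.1927         1.1927
  2         1.25         1.1381         2.2762
  3         1.25         1.0860         3.2580
  4         1.25         1.0363         4.1450
  5         1.25         0.9888         4.9439
  6         1.25         0.9435         5.6610
  7         1.25         0.9003         6.3020
  8       101.25        69.5833       556.6661
  Σ                     76.8689       584.4450
P = 76.8689; Macaulay duration = 584.4450 / 76.8689 = 7.60314 half-year periods = 3.80157 years.
Modified duration = D_Mac / (1 + y) = 3.80157 / 1.048 = 3.62745 years.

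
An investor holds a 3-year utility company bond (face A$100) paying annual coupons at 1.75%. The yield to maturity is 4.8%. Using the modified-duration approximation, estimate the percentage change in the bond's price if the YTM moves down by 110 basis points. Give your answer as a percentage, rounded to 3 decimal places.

Periodic yield y = 0.048. Modified duration first:
  t   CF        PV=CF/(1+0.048)^t    t·PV
  1         1.75         1.6698         1.6698
  2         1.75         1.5934         3.1867
  3       101.75        88.3997       265.1990
  Σ                     91.6629       270.0555
P = 91.6629; D_Mac = 2.94618 yrs; D_mod = 2.94618/(1+0.048) = 2.81124 yrs.
ΔP/P ≈ -D_mod · Δy = -2.81124 × (-0.011) = +0.030924 = +3.0924%.

+3.092%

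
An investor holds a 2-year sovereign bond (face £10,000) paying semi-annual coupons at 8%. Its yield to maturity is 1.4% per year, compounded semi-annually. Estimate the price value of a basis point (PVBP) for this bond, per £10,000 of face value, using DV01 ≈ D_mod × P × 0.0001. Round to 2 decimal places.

£2.13

Periodic yield y = 0.007.
  t   CF        PV=CF/(1+0.007)^t    t·PV
  1       400.00       397.2195       397.2195
  2       400.00       394.4583       788.9165
  3       400.00       391.7162     1,175.1487
  4    10,400.00    10,113.8255    40,455.3021
  Σ                 11,297.2195    42,816.5868
P = 11,297.2195; D_Mac = 3.79001 half-year periods = 1.89501 yrs; D_mod = 1.88183 yrs.
DV01 ≈ 1.88183 × 11,297.2195 × 0.0001 = 2.125948.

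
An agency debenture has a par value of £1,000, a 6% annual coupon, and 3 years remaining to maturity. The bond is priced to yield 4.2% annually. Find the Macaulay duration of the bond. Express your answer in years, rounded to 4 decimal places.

2.8377 years

Periodic yield y = 0.042. Discount each cash flow and weight by its year:
  t   CF        PV=CF/(1+0.042)^t    t·PV
  1        60.00        57.5816        57.5816
  2        60.00        55.2606       110.5213
  3     1,060.00       936.9204     2,810.7613
  Σ                  1,049.7626     2,978.8641
Price P = Σ PV = 1,049.7626.
Macaulay duration = Σ(t·PV) / P = 2,978.8641 / 1,049.7626 = 2.83765 years.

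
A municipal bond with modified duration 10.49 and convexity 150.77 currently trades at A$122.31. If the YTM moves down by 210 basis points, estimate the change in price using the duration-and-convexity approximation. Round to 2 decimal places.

Duration effect: -D_mod·Δy = -10.49 × (-0.021) = +0.220290
Convexity effect: ½·C·(Δy)² = 0.5 × 150.77 × (-0.021)² = +0.033244785
ΔP/P ≈ +0.220290 + 0.033244785 = +0.253534785
ΔP ≈ 122.31 × (+0.253534785) = +31.00983955335.

+A$31.01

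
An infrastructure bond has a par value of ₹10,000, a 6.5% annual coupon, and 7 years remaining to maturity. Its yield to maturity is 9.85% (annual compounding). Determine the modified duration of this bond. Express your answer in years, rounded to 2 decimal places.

5.20 years

Periodic yield y = 0.0985. First find Macaulay duration:
  t   CF        PV=CF/(1+0.0985)^t    t·PV
  1       650.00       591.7160       591.7160
  2       650.00       538.6581     1,077.3163
  3       650.00       490.3579     1,471.0737
  4       650.00       446.3886     1,785.5545
  5       650.00       406.3620     2,031.8098
  6       650.00       369.9244     2,219.5465
  7    10,650.00     5,517.5869    38,623.1080
  Σ                  8,360.9939    47,800.1247
P = 8,360.9939; Macaulay duration = 47,800.1247 / 8,360.9939 = 5.71704 years.
Modified duration = D_Mac / (1 + y) = 5.71704 / 1.0985 = 5.20440 years.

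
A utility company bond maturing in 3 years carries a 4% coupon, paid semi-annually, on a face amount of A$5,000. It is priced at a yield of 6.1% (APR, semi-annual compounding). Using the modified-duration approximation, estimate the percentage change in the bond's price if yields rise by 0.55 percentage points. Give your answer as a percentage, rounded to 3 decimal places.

-1.522%

Periodic yield y = 0.0305. Modified duration first:
  t   CF        PV=CF/(1+0.0305)^t    t·PV
  1       100.00        97.0403        97.0403
  2       100.00        94.1681       188.3363
  3       100.00        91.3810       274.1431
  4       100.00        88.6764       354.7056
  5       100.00        86.0518       430.2591
  6     5,100.00     4,258.7505    25,552.5031
  Σ                  4,716.0682    26,896.9874
P = 4,716.0682; D_Mac = 5.70327 half-year periods = 2.85163 yrs; D_mod = 2.85163/(1+0.0305) = 2.76723 yrs.
ΔP/P ≈ -D_mod · Δy = -2.76723 × (+0.0055) = -0.015220 = -1.5220%.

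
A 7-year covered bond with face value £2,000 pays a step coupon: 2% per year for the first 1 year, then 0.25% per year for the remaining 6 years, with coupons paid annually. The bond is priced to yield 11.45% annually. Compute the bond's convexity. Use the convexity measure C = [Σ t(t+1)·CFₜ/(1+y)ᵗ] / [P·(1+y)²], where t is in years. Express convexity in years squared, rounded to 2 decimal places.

43.03

With y = 0.1145:
  t   CF        PV=CF/(1+0.1145)^t    t·PV        t(t+1)·PV
  1        40.00        35.8905        35.8905          71.7811
  2         5.00         4.0254         8.0508          24.1524
  3         5.00         3.6119        10.8356          43.3422
  4         5.00         3.2408        12.9631          64.8156
  5         5.00         2.9078        14.5392          87.2350
  6         5.00         2.6091        15.6546         109.5819
  7     2,005.00       938.7585     6,571.3093      52,570.4742
  Σ                    991.0440     6,669.2430      52,971.3825
P = 991.0440.
Convexity = Σ t(t+1)·PV / [P·(1+y)²] = 52,971.3825 / (991.0440 × 1.242110) = 43.03167.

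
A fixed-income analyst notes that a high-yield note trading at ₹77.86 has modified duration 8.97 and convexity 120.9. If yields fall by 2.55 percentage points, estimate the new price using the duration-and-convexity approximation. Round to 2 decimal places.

Duration effect: -D_mod·Δy = -8.97 × (-0.0255) = +0.228735
Convexity effect: ½·C·(Δy)² = 0.5 × 120.9 × (-0.0255)² = +0.0393076125
ΔP/P ≈ +0.228735 + 0.0393076125 = +0.2680426125
New price ≈ 77.86 × (1 + 0.2680426125) = 98.72979780925.

₹98.73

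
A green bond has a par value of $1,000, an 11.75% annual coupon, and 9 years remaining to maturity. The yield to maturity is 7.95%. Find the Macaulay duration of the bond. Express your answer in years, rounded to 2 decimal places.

Periodic yield y = 0.0795. Discount each cash flow and weight by its year:
  t   CF        PV=CF/(1+0.0795)^t    t·PV
  1       117.50       108.8467       108.8467
  2       117.50       100.8307       201.6613
  3       117.50        93.4050       280.2149
  4       117.50        86.5261       346.1045
  5       117.50        80.1539       400.7695
  6       117.50        74.2509       445.5057
  7       117.50        68.7827       481.4790
  8       117.50        63.7172       509.7376
  9     1,117.50       561.3629     5,052.2662
  Σ                  1,237.8761     7,826.5853
Price P = Σ PV = 1,237.8761.
Macaulay duration = Σ(t·PV) / P = 7,826.5853 / 1,237.8761 = 6.32259 years.

6.32 years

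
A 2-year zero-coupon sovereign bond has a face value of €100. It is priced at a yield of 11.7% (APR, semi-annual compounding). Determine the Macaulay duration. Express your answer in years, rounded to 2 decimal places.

A zero-coupon bond has a single cash flow at maturity, so its Macaulay duration equals its maturity: 2 years.
(Equivalently: 4 semi-annual periods ÷ 2 = 2 years.)

2.00 years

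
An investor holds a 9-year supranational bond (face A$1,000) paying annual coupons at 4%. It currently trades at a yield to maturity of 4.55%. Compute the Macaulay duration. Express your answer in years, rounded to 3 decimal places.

Periodic yield y = 0.0455. Discount each cash flow and weight by its year:
  t   CF        PV=CF/(1+0.0455)^t    t·PV
  1        40.00        38.2592        38.2592
  2        40.00        36.5942        73.1883
  3        40.00        35.0016       105.0048
  4        40.00        33.4783       133.9133
  5        40.00        32.0214       160.1068
  6        40.00        30.6278       183.7668
  7        40.00        29.2949       205.0642
  8        40.00        28.0200       224.1598
  9     1,040.00       696.8142     6,271.3280
  Σ                    960.1115     7,394.7912
Price P = Σ PV = 960.1115.
Macaulay duration = Σ(t·PV) / P = 7,394.7912 / 960.1115 = 7.70201 years.

7.702 years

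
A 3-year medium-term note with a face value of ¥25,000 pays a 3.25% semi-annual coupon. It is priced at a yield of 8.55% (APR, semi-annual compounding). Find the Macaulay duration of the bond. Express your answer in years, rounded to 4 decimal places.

2.8716 years

Periodic yield y = 0.04275. Discount each cash flow and weight by its period:
  t   CF        PV=CF/(1+0.04275)^t    t·PV
  1       406.25       389.5948       389.5948
  2       406.25       373.6225       747.2449
  3       406.25       358.3049     1,074.9148
  4       406.25       343.6154     1,374.4615
  5       406.25       329.5280     1,647.6402
  6    25,406.25    19,763.2960   118,579.7763
  Σ                 21,557.9617   123,813.6325
Price P = Σ PV = 21,557.9617.
Macaulay duration = Σ(t·PV) / P = 123,813.6325 / 21,557.9617 = 5.74329 half-year periods.
In years: 5.74329 / 2 = 2.87165 years.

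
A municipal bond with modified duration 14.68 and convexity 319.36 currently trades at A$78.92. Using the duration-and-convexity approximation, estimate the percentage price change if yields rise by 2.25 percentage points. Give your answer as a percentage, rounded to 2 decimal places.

-24.95%

Duration effect: -D_mod·Δy = -14.68 × (+0.0225) = -0.330300
Convexity effect: ½·C·(Δy)² = 0.5 × 319.36 × (0.0225)² = +0.0808380
ΔP/P ≈ -0.330300 + 0.0808380 = -0.249462
= -24.9462%.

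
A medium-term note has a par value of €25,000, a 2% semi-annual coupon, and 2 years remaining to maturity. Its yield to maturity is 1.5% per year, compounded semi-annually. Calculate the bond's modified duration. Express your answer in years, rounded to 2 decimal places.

Periodic yield y = 0.0075. First find Macaulay duration:
  t   CF        PV=CF/(1+0.0075)^t    t·PV
  1       250.00       248.1390       248.1390
  2       250.00       246.2918       492.5835
  3       250.00       244.4583       733.3750
  4    25,250.00    24,506.4928    98,025.9714
  Σ                 25,245.3819    99,500.0689
P = 25,245.3819; Macaulay duration = 99,500.0689 / 25,245.3819 = 3.94132 half-year periods = 1.97066 years.
Modified duration = D_Mac / (1 + y) = 1.97066 / 1.0075 = 1.95599 years.

1.96 years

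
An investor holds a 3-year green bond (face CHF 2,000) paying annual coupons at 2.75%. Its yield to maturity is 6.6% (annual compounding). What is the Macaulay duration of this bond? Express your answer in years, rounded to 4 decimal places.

Periodic yield y = 0.066. Discount each cash flow and weight by its year:
  t   CF        PV=CF/(1+0.066)^t    t·PV
  1        55.00        51.5947        51.5947
  2        55.00        48.4003        96.8007
  3     2,055.00     1,696.4467     5,089.3400
  Σ                  1,796.4417     5,237.7354
Price P = Σ PV = 1,796.4417.
Macaulay duration = Σ(t·PV) / P = 5,237.7354 / 1,796.4417 = 2.91562 years.

2.9156 years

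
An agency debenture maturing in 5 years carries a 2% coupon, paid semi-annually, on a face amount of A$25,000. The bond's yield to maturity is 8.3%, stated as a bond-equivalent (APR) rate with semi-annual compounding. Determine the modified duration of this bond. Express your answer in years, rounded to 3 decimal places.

Periodic yield y = 0.0415. First find Macaulay duration:
  t   CF        PV=CF/(1+0.0415)^t    t·PV
  1       250.00       240.0384       240.0384
  2       250.00       230.4737       460.9475
  3       250.00       221.2902       663.8706
  4       250.00       212.4726       849.8904
  5       250.00       204.0063     1,020.0316
  6       250.00       195.8774     1,175.2645
  7       250.00       188.0724     1,316.5069
  8       250.00       180.5784     1,444.6272
  9       250.00       173.3830     1,560.4471
  10   25,250.00    16,813.9069   168,139.0695
  Σ                 18,660.0995   176,870.6937
P = 18,660.0995; Macaulay duration = 176,870.6937 / 18,660.0995 = 9.47855 half-year periods = 4.73928 years.
Modified duration = D_Mac / (1 + y) = 4.73928 / 1.0415 = 4.55043 years.

4.550 years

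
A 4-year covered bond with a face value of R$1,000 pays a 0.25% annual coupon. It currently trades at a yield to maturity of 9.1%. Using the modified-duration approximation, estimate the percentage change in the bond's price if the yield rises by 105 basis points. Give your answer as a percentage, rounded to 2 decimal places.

-3.83%

Periodic yield y = 0.091. Modified duration first:
  t   CF        PV=CF/(1+0.091)^t    t·PV
  1         2.50         2.2915         2.2915
  2         2.50         2.1003         4.2007
  3         2.50         1.9252         5.7755
  4     1,002.50       707.5960     2,830.3841
  Σ                    713.9130     2,842.6517
P = 713.9130; D_Mac = 3.98179 yrs; D_mod = 3.98179/(1+0.091) = 3.64967 yrs.
ΔP/P ≈ -D_mod · Δy = -3.64967 × (+0.0105) = -0.038322 = -3.8322%.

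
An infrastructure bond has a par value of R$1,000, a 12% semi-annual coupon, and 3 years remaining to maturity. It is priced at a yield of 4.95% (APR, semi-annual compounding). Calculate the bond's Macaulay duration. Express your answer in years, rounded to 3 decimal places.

Periodic yield y = 0.02475. Discount each cash flow and weight by its period:
  t   CF        PV=CF/(1+0.02475)^t    t·PV
  1        60.00        58.5509        58.5509
  2        60.00        57.1367       114.2735
  3        60.00        55.7568       167.2703
  4        60.00        54.4101       217.6404
  5        60.00        53.0960       265.4799
  6     1,060.00       915.3734     5,492.2406
  Σ                  1,194.3239     6,315.4555
Price P = Σ PV = 1,194.3239.
Macaulay duration = Σ(t·PV) / P = 6,315.4555 / 1,194.3239 = 5.28789 half-year periods.
In years: 5.28789 / 2 = 2.64395 years.

2.644 years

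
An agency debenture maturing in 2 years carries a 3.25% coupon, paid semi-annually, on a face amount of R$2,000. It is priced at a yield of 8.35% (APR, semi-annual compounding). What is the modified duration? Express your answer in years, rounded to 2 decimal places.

1.87 years

Periodic yield y = 0.04175. First find Macaulay duration:
  t   CF        PV=CF/(1+0.04175)^t    t·PV
  1        32.50        31.1975        31.1975
  2        32.50        29.9472        59.8944
  3        32.50        28.7470        86.2411
  4     2,032.50     1,725.7446     6,902.9783
  Σ                  1,815.6363     7,080.3113
P = 1,815.6363; Macaulay duration = 7,080.3113 / 1,815.6363 = 3.89963 half-year periods = 1.94982 years.
Modified duration = D_Mac / (1 + y) = 1.94982 / 1.04175 = 1.87167 years.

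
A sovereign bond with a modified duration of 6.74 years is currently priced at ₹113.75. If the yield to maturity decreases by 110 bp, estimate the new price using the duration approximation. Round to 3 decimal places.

Duration approximation: ΔP/P ≈ -D_mod · Δy = -6.74 × (-0.011) = +0.074140.
New price ≈ 113.75 × (1 + 0.074140) = 122.183425.

₹122.183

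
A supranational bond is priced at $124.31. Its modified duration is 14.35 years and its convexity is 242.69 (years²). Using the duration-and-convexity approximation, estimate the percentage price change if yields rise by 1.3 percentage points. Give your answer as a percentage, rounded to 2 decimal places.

Duration effect: -D_mod·Δy = -14.35 × (+0.013) = -0.186550
Convexity effect: ½·C·(Δy)² = 0.5 × 242.69 × (0.013)² = +0.020507305
ΔP/P ≈ -0.186550 + 0.020507305 = -0.166042695
= -16.6042695%.

-16.60%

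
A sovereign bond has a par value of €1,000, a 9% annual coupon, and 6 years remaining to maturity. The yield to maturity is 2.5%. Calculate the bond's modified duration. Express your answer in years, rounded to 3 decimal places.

Periodic yield y = 0.025. First find Macaulay duration:
  t   CF        PV=CF/(1+0.025)^t    t·PV
  1        90.00        87.8049        87.8049
  2        90.00        85.6633       171.3266
  3        90.00        83.5739       250.7218
  4        90.00        81.5356       326.1422
  5        90.00        79.5469       397.7344
  6     1,090.00       939.9036     5,639.4215
  Σ                  1,358.0281     6,873.1515
P = 1,358.0281; Macaulay duration = 6,873.1515 / 1,358.0281 = 5.06113 years.
Modified duration = D_Mac / (1 + y) = 5.06113 / 1.025 = 4.93768 years.

4.938 years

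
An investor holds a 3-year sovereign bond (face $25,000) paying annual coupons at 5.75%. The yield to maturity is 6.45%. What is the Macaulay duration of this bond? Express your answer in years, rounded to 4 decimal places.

2.8382 years

Periodic yield y = 0.0645. Discount each cash flow and weight by its year:
  t   CF        PV=CF/(1+0.0645)^t    t·PV
  1     1,437.50     1,350.3992     1,350.3992
  2     1,437.50     1,268.5761     2,537.1522
  3    26,437.50    21,917.1151    65,751.3452
  Σ                 24,536.0904    69,638.8966
Price P = Σ PV = 24,536.0904.
Macaulay duration = Σ(t·PV) / P = 69,638.8966 / 24,536.0904 = 2.83822 years.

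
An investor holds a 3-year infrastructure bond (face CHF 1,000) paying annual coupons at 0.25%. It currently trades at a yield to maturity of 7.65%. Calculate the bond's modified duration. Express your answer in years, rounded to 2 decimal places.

2.78 years

Periodic yield y = 0.0765. First find Macaulay duration:
  t   CF        PV=CF/(1+0.0765)^t    t·PV
  1         2.50         2.3223         2.3223
  2         2.50         2.1573         4.3146
  3     1,002.50       803.6043     2,410.8130
  Σ                    808.0840     2,417.4500
P = 808.0840; Macaulay duration = 2,417.4500 / 808.0840 = 2.99158 years.
Modified duration = D_Mac / (1 + y) = 2.99158 / 1.0765 = 2.77899 years.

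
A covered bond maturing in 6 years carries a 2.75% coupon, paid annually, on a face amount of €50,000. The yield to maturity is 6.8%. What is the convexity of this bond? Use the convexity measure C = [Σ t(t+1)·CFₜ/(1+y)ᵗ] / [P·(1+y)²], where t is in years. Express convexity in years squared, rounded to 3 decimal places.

33.256

With y = 0.068:
  t   CF        PV=CF/(1+0.068)^t    t·PV        t(t+1)·PV
  1     1,375.00     1,287.4532     1,287.4532       2,574.9064
  2     1,375.00     1,205.4805     2,410.9610       7,232.8831
  3     1,375.00     1,128.7271     3,386.1812      13,544.7248
  4     1,375.00     1,056.8606     4,227.4422      21,137.2110
  5     1,375.00       989.5698     4,947.8490      29,687.0941
  6    51,375.00    34,619.7812   207,718.6872   1,454,030.8103
  Σ                 40,287.8723   223,978.5738   1,528,207.6296
P = 40,287.8723.
Convexity = Σ t(t+1)·PV / [P·(1+y)²] = 1,528,207.6296 / (40,287.8723 × 1.140624) = 33.25566.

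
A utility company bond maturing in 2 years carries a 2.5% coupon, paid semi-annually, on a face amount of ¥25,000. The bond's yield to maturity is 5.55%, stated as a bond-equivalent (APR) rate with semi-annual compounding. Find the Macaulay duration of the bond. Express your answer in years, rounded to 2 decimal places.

Periodic yield y = 0.02775. Discount each cash flow and weight by its period:
  t   CF        PV=CF/(1+0.02775)^t    t·PV
  1       312.50       304.0623       304.0623
  2       312.50       295.8524       591.7047
  3       312.50       287.8641       863.5924
  4    25,312.50    22,687.4194    90,749.6774
  Σ                 23,575.1981    92,509.0369
Price P = Σ PV = 23,575.1981.
Macaulay duration = Σ(t·PV) / P = 92,509.0369 / 23,575.1981 = 3.92400 half-year periods.
In years: 3.92400 / 2 = 1.96200 years.

1.96 years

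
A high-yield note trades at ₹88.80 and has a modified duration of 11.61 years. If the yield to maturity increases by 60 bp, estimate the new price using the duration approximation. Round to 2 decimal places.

Duration approximation: ΔP/P ≈ -D_mod · Δy = -11.61 × (+0.006) = -0.069660.
New price ≈ 88.80 × (1 - 0.069660) = 82.614192.

₹82.61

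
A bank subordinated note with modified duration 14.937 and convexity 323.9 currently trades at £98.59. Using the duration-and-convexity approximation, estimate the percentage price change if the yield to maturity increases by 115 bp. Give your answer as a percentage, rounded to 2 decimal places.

-15.04%

Duration effect: -D_mod·Δy = -14.937 × (+0.0115) = -0.1717755
Convexity effect: ½·C·(Δy)² = 0.5 × 323.9 × (0.0115)² = +0.0214178875
ΔP/P ≈ -0.1717755 + 0.0214178875 = -0.1503576125
= -15.03576125%.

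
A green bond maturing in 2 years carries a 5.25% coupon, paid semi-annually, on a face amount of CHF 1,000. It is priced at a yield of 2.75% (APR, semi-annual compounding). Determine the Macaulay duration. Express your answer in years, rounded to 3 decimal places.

Periodic yield y = 0.01375. Discount each cash flow and weight by its period:
  t   CF        PV=CF/(1+0.01375)^t    t·PV
  1        26.25        25.8940        25.8940
  2        26.25        25.5427        51.0855
  3        26.25        25.1963        75.5889
  4     1,026.25       971.6944     3,886.7776
  Σ                  1,048.3274     4,039.3460
Price P = Σ PV = 1,048.3274.
Macaulay duration = Σ(t·PV) / P = 4,039.3460 / 1,048.3274 = 3.85313 half-year periods.
In years: 3.85313 / 2 = 1.92657 years.

1.927 years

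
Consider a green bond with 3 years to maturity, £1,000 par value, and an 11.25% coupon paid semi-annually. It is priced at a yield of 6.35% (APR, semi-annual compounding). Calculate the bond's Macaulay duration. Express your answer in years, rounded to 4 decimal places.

2.6533 years

Periodic yield y = 0.03175. Discount each cash flow and weight by its period:
  t   CF        PV=CF/(1+0.03175)^t    t·PV
  1        56.25        54.5190        54.5190
  2        56.25        52.8413       105.6826
  3        56.25        51.2152       153.6457
  4        56.25        49.6392       198.5567
  5        56.25        48.1116       240.5582
  6     1,056.25       875.6284     5,253.7706
  Σ                  1,131.9548     6,006.7328
Price P = Σ PV = 1,131.9548.
Macaulay duration = Σ(t·PV) / P = 6,006.7328 / 1,131.9548 = 5.30651 half-year periods.
In years: 5.30651 / 2 = 2.65326 years.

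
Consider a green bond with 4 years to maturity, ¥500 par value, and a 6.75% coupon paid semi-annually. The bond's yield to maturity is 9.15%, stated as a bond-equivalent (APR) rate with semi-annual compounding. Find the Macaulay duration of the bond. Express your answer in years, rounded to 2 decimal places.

Periodic yield y = 0.04575. Discount each cash flow and weight by its period:
  t   CF        PV=CF/(1+0.04575)^t    t·PV
  1       16.875        16.1367        16.1367
  2       16.875        15.4308        30.8616
  3       16.875        14.7557        44.2671
  4       16.875        14.1102        56.4407
  5       16.875        13.4929        67.4644
  6       16.875        12.9026        77.4155
  7       16.875        12.3381        86.3668
  8      516.875       361.3787     2,891.0295
  Σ                    460.5457     3,269.9823
Price P = Σ PV = 460.5457.
Macaulay duration = Σ(t·PV) / P = 3,269.9823 / 460.5457 = 7.10023 half-year periods.
In years: 7.10023 / 2 = 3.55012 years.

3.55 years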